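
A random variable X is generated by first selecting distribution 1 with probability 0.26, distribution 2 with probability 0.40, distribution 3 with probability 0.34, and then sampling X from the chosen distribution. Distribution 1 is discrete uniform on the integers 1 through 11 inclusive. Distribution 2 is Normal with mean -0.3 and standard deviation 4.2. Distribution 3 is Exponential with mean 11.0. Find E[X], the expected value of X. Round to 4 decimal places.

Component means — 1: 6; 2: -0.3; 3: 11.
E[X] = 0.26·6 + 0.4·-0.3 + 0.34·11 = 5.18.

5.1800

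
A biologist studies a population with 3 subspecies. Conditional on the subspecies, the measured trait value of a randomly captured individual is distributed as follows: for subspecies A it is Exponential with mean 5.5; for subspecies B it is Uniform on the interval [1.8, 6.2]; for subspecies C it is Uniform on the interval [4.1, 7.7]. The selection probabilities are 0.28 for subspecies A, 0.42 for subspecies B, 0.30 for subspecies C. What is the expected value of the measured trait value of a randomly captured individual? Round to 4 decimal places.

4.9900

Component means — A: 5.5; B: 4; C: 5.9.
E[X] = 0.28·5.5 + 0.42·4 + 0.3·5.9 = 4.99.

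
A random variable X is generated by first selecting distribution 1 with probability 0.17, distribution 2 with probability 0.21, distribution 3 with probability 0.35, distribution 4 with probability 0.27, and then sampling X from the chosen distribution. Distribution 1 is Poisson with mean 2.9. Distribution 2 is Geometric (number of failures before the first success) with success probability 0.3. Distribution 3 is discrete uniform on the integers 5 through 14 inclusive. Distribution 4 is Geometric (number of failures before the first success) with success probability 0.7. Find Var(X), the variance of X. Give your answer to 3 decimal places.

19.820

Per component, 1: μ=2.9, E[X²]=11.31; 2: μ=2.33333, E[X²]=13.2222; 3: μ=9.5, E[X²]=98.5; 4: μ=0.428571, E[X²]=0.795918.
E[X] = 0.17·2.9 + 0.21·2.33333 + 0.35·9.5 + 0.27·0.428571 = 4.42371.
E[X²] = 0.17·11.31 + 0.21·13.2222 + 0.35·98.5 + 0.27·0.795918 = 39.3893.
Var(X) = E[X²] − (E[X])² = 39.3893 − 19.5692 = 19.82.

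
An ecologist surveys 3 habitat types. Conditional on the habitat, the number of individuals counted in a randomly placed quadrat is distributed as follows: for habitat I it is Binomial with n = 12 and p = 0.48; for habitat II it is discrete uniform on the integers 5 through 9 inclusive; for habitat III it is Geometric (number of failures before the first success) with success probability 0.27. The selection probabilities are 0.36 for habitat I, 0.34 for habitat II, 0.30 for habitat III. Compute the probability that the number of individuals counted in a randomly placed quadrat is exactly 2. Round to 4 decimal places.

Conditional on each habitat, P(X = 2): I: 0.0219816; II: 0; III: 0.143883.
By total probability, P(X = 2) = 0.36·0.0219816 + 0.34·0 + 0.3·0.143883 = 0.0510783.

0.0511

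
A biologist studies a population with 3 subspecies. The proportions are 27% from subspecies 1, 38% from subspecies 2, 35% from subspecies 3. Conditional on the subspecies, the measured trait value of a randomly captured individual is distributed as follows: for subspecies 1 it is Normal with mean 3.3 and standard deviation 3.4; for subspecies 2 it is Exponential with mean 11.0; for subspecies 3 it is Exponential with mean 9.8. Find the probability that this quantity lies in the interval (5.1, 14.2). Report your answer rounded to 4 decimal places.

Conditional on each subspecies, P(5.1 < X < 14.2): 1: 0.297587; 2: 0.353972; 3: 0.359468.
By total probability, P(5.1 < X < 14.2) = 0.27·0.297587 + 0.38·0.353972 + 0.35·0.359468 = 0.340671.

0.3407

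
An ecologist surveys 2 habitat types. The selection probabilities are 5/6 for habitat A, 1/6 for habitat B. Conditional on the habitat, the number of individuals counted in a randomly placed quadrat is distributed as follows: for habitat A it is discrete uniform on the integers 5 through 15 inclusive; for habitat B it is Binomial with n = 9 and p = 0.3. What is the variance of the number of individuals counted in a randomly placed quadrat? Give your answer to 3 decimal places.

Per component, A: μ=10, E[X²]=110; B: μ=2.7, E[X²]=9.18.
E[X] = 0.833333·10 + 0.166667·2.7 = 8.78333.
E[X²] = 0.833333·110 + 0.166667·9.18 = 93.1967.
Var(X) = E[X²] − (E[X])² = 93.1967 − 77.1469 = 16.0497.

16.050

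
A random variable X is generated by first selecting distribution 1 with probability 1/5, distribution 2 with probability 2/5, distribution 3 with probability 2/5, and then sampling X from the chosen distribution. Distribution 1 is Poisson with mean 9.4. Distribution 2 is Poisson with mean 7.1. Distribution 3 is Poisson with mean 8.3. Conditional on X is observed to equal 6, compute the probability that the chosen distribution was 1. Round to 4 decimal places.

Likelihoods P(X=6 | ·): 1: 0.0792623; 2: 0.1468; 3: 0.112847.
Posterior ∝ prior × likelihood. Numerator for 1: 0.2·0.0792623 = 0.0158525.
Normalizing constant: 0.2·0.0792623 + 0.4·0.1468 + 0.4·0.112847 = 0.119712.
P(1 | observation) = 0.0158525 / 0.119712 = 0.132422.

0.1324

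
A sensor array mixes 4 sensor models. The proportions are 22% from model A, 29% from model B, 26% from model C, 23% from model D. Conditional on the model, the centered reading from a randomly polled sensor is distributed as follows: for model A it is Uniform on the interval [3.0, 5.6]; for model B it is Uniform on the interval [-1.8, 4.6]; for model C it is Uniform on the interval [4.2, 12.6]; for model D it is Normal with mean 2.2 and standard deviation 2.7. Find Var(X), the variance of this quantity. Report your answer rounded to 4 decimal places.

Per component, A: μ=4.3, E[X²]=19.0533; B: μ=1.4, E[X²]=5.37333; C: μ=8.4, E[X²]=76.44; D: μ=2.2, E[X²]=12.13.
E[X] = 0.22·4.3 + 0.29·1.4 + 0.26·8.4 + 0.23·2.2 = 4.042.
E[X²] = 0.22·19.0533 + 0.29·5.37333 + 0.26·76.44 + 0.23·12.13 = 28.4143.
Var(X) = E[X²] − (E[X])² = 28.4143 − 16.3378 = 12.0765.

12.0765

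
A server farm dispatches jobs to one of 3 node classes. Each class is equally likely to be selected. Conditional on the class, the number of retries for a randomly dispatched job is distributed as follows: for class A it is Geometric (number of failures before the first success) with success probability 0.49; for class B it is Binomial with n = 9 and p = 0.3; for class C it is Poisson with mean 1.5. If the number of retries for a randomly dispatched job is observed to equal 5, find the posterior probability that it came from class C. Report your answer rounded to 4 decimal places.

0.1351

Likelihoods P(X=5 | ·): A: 0.0169062; B: 0.0735138; C: 0.01412.
Posterior ∝ prior × likelihood. Numerator for C: 0.333333·0.01412 = 0.00470665.
Normalizing constant: 0.333333·0.0169062 + 0.333333·0.0735138 + 0.333333·0.01412 = 0.0348467.
P(C | observation) = 0.00470665 / 0.0348467 = 0.135067.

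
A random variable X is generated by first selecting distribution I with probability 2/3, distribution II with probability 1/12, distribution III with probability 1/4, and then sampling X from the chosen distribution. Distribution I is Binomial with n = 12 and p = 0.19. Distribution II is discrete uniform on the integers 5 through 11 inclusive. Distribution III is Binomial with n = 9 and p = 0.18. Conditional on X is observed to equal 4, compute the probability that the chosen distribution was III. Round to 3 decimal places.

Likelihoods P(X=4 | ·): I: 0.119536; II: 0; III: 0.0490377.
Posterior ∝ prior × likelihood. Numerator for III: 0.25·0.0490377 = 0.0122594.
Normalizing constant: 0.666667·0.119536 + 0.0833333·0 + 0.25·0.0490377 = 0.0919503.
P(III | observation) = 0.0122594 / 0.0919503 = 0.133327.

0.133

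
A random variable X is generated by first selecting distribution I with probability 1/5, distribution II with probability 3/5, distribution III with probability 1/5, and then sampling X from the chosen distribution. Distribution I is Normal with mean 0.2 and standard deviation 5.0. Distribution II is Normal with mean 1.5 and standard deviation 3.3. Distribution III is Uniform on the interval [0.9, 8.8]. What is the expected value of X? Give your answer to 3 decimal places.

1.910

Component means — I: 0.2; II: 1.5; III: 4.85.
E[X] = 0.2·0.2 + 0.6·1.5 + 0.2·4.85 = 1.91.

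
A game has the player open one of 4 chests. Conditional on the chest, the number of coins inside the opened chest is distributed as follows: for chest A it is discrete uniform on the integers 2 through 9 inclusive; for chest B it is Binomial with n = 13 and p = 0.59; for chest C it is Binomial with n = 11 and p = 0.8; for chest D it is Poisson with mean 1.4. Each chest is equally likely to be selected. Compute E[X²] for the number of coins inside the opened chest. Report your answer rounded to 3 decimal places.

For each component E[X²] = Var + (mean)², giving A: 35.5; B: 61.9736; C: 79.2; D: 3.36.
Overall E[X²] = 0.25·35.5 + 0.25·61.9736 + 0.25·79.2 + 0.25·3.36 = 45.0084.

45.008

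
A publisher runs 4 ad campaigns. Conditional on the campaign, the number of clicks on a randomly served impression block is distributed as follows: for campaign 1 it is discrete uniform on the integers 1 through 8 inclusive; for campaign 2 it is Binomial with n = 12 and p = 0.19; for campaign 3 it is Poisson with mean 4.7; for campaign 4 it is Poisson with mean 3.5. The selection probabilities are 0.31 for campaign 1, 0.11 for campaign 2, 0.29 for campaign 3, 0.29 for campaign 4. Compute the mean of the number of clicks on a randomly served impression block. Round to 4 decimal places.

4.0238

Component means — 1: 4.5; 2: 2.28; 3: 4.7; 4: 3.5.
E[X] = 0.31·4.5 + 0.11·2.28 + 0.29·4.7 + 0.29·3.5 = 4.0238.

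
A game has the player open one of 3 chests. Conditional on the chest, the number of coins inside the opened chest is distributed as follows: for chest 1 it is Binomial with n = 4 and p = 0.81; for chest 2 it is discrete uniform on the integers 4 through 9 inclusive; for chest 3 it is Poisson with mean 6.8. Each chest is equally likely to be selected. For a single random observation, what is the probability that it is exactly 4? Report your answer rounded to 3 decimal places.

0.232

Conditional on each chest, P(X = 4): 1: 0.430467; 2: 0.166667; 3: 0.0992252.
By total probability, P(X = 4) = 0.333333·0.430467 + 0.333333·0.166667 + 0.333333·0.0992252 = 0.23212.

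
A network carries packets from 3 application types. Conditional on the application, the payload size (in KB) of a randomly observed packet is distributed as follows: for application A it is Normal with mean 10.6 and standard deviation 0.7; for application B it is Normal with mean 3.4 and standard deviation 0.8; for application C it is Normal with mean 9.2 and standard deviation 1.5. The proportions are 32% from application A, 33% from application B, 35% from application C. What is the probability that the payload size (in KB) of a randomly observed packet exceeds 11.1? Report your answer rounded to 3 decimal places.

Conditional on each application, P(X > 11.1): A: 0.237525; B: 0; C: 0.102637.
By total probability, P(X > 11.1) = 0.32·0.237525 + 0.33·0 + 0.35·0.102637 = 0.111931.

0.112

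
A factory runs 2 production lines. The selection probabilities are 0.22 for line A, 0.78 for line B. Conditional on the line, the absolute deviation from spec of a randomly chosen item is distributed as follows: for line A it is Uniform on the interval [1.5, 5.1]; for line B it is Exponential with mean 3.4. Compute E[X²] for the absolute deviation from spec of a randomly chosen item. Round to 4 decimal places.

For each component E[X²] = Var + (mean)², giving A: 11.97; B: 23.12.
Overall E[X²] = 0.22·11.97 + 0.78·23.12 = 20.667.

20.6670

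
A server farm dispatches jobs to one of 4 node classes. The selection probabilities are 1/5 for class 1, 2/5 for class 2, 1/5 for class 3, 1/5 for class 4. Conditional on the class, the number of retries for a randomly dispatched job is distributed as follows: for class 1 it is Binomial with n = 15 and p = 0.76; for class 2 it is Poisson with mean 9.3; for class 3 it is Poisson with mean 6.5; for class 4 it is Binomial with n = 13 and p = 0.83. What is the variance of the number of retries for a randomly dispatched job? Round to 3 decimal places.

8.803

Per component, 1: μ=11.4, E[X²]=132.696; 2: μ=9.3, E[X²]=95.79; 3: μ=6.5, E[X²]=48.75; 4: μ=10.79, E[X²]=118.258.
E[X] = 0.2·11.4 + 0.4·9.3 + 0.2·6.5 + 0.2·10.79 = 9.458.
E[X²] = 0.2·132.696 + 0.4·95.79 + 0.2·48.75 + 0.2·118.258 = 98.2569.
Var(X) = E[X²] − (E[X])² = 98.2569 − 89.4538 = 8.80312.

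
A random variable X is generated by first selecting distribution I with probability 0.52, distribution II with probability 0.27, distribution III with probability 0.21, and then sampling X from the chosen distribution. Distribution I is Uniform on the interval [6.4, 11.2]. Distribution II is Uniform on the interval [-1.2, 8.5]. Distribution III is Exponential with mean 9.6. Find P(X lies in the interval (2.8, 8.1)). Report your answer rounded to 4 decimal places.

0.3982

Conditional on each component, P(2.8 < X < 8.1): I: 0.354167; II: 0.546392; III: 0.316923.
By total probability, P(2.8 < X < 8.1) = 0.52·0.354167 + 0.27·0.546392 + 0.21·0.316923 = 0.398246.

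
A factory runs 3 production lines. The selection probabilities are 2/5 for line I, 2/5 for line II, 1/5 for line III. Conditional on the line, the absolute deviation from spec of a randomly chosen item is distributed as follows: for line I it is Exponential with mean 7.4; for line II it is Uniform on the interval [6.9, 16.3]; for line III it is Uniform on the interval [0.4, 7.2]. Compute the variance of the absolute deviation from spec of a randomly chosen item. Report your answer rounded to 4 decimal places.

Per component, I: μ=7.4, E[X²]=109.52; II: μ=11.6, E[X²]=141.923; III: μ=3.8, E[X²]=18.2933.
E[X] = 0.4·7.4 + 0.4·11.6 + 0.2·3.8 = 8.36.
E[X²] = 0.4·109.52 + 0.4·141.923 + 0.2·18.2933 = 104.236.
Var(X) = E[X²] − (E[X])² = 104.236 − 69.8896 = 34.3464.

34.3464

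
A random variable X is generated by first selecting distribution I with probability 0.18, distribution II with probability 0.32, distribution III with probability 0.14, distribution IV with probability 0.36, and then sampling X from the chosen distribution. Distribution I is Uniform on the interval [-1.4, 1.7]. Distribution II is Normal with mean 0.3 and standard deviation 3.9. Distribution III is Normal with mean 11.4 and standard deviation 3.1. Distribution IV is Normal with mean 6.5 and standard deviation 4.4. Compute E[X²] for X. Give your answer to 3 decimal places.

46.764

For each component E[X²] = Var + (mean)², giving I: 0.823333; II: 15.3; III: 139.57; IV: 61.61.
Overall E[X²] = 0.18·0.823333 + 0.32·15.3 + 0.14·139.57 + 0.36·61.61 = 46.7636.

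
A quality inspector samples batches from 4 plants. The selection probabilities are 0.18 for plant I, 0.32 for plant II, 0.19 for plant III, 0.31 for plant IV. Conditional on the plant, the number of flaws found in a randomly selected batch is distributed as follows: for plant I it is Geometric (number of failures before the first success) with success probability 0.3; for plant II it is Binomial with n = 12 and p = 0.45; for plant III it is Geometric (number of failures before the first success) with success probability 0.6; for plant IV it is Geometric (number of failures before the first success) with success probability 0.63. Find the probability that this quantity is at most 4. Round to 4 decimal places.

Conditional on each plant, P(X ≤ 4): I: 0.83193; II: 0.304432; III: 0.98976; IV: 0.993066.
By total probability, P(X ≤ 4) = 0.18·0.83193 + 0.32·0.304432 + 0.19·0.98976 + 0.31·0.993066 = 0.74307.

0.7431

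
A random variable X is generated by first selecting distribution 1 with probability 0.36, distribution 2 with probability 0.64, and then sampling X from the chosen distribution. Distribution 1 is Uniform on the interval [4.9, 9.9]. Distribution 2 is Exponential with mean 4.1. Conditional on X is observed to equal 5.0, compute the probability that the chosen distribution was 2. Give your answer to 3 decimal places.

Likelihoods f(5.0 | ·): 1: 0.2; 2: 0.0720425.
Posterior ∝ prior × likelihood. Numerator for 2: 0.64·0.0720425 = 0.0461072.
Normalizing constant: 0.36·0.2 + 0.64·0.0720425 = 0.118107.
P(2 | observation) = 0.0461072 / 0.118107 = 0.390384.

0.390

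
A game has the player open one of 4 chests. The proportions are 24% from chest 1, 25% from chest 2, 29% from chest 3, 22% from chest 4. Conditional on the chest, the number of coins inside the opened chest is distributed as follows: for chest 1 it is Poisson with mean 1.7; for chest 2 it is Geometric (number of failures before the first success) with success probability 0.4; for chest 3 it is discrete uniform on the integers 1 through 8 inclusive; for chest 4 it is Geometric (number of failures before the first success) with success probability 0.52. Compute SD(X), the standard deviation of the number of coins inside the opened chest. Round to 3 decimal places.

Per component, 1: μ=1.7, E[X²]=4.59; 2: μ=1.5, E[X²]=6; 3: μ=4.5, E[X²]=25.5; 4: μ=0.923077, E[X²]=2.62722.
E[X] = 0.24·1.7 + 0.25·1.5 + 0.29·4.5 + 0.22·0.923077 = 2.29108.
E[X²] = 0.24·4.59 + 0.25·6 + 0.29·25.5 + 0.22·2.62722 = 10.5746.
Var(X) = E[X²] − (E[X])² = 10.5746 − 5.24903 = 5.32555.
SD(X) = √5.32555 = 2.30772.

2.308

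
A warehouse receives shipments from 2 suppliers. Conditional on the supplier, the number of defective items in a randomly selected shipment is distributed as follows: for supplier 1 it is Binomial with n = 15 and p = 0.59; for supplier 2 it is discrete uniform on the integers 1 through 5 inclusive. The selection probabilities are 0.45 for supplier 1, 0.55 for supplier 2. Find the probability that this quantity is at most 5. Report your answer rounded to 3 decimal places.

Conditional on each supplier, P(X ≤ 5): 1: 0.0404016; 2: 1.
By total probability, P(X ≤ 5) = 0.45·0.0404016 + 0.55·1 = 0.568181.

0.568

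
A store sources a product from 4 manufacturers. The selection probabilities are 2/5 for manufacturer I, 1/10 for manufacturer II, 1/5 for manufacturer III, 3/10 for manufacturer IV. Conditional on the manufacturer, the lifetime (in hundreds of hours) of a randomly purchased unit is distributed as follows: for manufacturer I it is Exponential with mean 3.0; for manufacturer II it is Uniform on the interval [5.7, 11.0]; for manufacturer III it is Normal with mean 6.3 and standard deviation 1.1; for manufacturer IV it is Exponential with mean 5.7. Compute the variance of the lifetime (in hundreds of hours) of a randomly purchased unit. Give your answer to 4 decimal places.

17.0303

Per component, I: μ=3, E[X²]=18; II: μ=8.35, E[X²]=72.0633; III: μ=6.3, E[X²]=40.9; IV: μ=5.7, E[X²]=64.98.
E[X] = 0.4·3 + 0.1·8.35 + 0.2·6.3 + 0.3·5.7 = 5.005.
E[X²] = 0.4·18 + 0.1·72.0633 + 0.2·40.9 + 0.3·64.98 = 42.0803.
Var(X) = E[X²] − (E[X])² = 42.0803 − 25.05 = 17.0303.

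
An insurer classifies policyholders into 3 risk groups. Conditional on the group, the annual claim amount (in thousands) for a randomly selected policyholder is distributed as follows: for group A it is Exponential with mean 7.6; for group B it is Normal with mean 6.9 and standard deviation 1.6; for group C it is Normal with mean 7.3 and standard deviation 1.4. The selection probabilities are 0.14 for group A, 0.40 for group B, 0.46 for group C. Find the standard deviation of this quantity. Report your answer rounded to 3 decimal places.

3.174

Per component, A: μ=7.6, E[X²]=115.52; B: μ=6.9, E[X²]=50.17; C: μ=7.3, E[X²]=55.25.
E[X] = 0.14·7.6 + 0.4·6.9 + 0.46·7.3 = 7.182.
E[X²] = 0.14·115.52 + 0.4·50.17 + 0.46·55.25 = 61.6558.
Var(X) = E[X²] − (E[X])² = 61.6558 − 51.5811 = 10.0747.
SD(X) = √10.0747 = 3.17406.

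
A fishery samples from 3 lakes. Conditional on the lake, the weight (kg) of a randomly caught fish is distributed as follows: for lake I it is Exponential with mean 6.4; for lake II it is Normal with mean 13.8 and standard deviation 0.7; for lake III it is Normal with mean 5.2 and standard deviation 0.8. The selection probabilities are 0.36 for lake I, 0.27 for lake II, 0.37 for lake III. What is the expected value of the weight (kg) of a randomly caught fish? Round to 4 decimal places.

7.9540

Component means — I: 6.4; II: 13.8; III: 5.2.
E[X] = 0.36·6.4 + 0.27·13.8 + 0.37·5.2 = 7.954.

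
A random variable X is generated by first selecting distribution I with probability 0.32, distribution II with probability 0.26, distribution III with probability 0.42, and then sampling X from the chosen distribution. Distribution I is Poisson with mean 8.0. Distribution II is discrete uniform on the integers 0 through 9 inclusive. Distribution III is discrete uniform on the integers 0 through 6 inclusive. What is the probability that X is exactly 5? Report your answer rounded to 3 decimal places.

Conditional on each component, P(X = 5): I: 0.0916037; II: 0.1; III: 0.142857.
By total probability, P(X = 5) = 0.32·0.0916037 + 0.26·0.1 + 0.42·0.142857 = 0.115313.

0.115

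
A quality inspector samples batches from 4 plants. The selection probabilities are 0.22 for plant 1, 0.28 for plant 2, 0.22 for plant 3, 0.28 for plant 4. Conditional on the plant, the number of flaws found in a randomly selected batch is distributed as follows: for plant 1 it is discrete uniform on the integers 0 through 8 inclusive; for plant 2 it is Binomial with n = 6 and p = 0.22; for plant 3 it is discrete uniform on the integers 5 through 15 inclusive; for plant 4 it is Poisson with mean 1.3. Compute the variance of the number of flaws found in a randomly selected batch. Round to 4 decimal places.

Per component, 1: μ=4, E[X²]=22.6667; 2: μ=1.32, E[X²]=2.772; 3: μ=10, E[X²]=110; 4: μ=1.3, E[X²]=2.99.
E[X] = 0.22·4 + 0.28·1.32 + 0.22·10 + 0.28·1.3 = 3.8136.
E[X²] = 0.22·22.6667 + 0.28·2.772 + 0.22·110 + 0.28·2.99 = 30.8.
Var(X) = E[X²] − (E[X])² = 30.8 − 14.5435 = 16.2565.

16.2565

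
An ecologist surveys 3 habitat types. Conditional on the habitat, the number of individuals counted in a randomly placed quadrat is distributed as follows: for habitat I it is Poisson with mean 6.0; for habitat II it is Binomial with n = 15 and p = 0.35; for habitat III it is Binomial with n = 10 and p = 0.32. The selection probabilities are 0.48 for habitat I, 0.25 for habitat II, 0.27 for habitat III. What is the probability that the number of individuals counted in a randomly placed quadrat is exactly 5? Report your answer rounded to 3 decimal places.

Conditional on each habitat, P(X = 5): I: 0.160623; II: 0.212339; III: 0.122941.
By total probability, P(X = 5) = 0.48·0.160623 + 0.25·0.212339 + 0.27·0.122941 = 0.163378.

0.163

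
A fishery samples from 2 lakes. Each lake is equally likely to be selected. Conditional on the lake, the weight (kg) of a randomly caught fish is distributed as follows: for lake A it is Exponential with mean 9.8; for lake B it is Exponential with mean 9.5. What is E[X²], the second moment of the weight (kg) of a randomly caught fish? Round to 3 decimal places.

For each component E[X²] = Var + (mean)², giving A: 192.08; B: 180.5.
Overall E[X²] = 0.5·192.08 + 0.5·180.5 = 186.29.

186.290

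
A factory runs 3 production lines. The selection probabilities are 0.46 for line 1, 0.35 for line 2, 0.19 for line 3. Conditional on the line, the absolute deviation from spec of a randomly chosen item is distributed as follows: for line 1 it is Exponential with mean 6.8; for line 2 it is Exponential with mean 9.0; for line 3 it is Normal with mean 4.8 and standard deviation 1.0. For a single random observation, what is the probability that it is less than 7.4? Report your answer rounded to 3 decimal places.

Conditional on each line, P(X < 7.4): 1: 0.66319; 2: 0.560546; 3: 0.995339.
By total probability, P(X < 7.4) = 0.46·0.66319 + 0.35·0.560546 + 0.19·0.995339 = 0.690373.

0.690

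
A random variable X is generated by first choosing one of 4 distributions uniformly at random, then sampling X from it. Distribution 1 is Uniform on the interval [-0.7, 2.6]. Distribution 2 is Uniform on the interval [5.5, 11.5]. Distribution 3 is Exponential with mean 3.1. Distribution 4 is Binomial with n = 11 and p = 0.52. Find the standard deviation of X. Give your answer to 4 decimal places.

3.4748

Per component, 1: μ=0.95, E[X²]=1.81; 2: μ=8.5, E[X²]=75.25; 3: μ=3.1, E[X²]=19.22; 4: μ=5.72, E[X²]=35.464.
E[X] = 0.25·0.95 + 0.25·8.5 + 0.25·3.1 + 0.25·5.72 = 4.5675.
E[X²] = 0.25·1.81 + 0.25·75.25 + 0.25·19.22 + 0.25·35.464 = 32.936.
Var(X) = E[X²] − (E[X])² = 32.936 − 20.8621 = 12.0739.
SD(X) = √12.0739 = 3.47476.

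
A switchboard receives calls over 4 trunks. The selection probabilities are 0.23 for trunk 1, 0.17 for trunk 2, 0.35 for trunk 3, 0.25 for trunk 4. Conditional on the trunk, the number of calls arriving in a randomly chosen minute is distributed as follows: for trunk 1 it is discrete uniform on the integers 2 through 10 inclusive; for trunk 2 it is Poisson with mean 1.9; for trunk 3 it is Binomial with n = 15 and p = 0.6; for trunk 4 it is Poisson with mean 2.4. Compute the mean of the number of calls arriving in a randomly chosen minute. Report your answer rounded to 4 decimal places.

5.4530

Component means — 1: 6; 2: 1.9; 3: 9; 4: 2.4.
E[X] = 0.23·6 + 0.17·1.9 + 0.35·9 + 0.25·2.4 = 5.453.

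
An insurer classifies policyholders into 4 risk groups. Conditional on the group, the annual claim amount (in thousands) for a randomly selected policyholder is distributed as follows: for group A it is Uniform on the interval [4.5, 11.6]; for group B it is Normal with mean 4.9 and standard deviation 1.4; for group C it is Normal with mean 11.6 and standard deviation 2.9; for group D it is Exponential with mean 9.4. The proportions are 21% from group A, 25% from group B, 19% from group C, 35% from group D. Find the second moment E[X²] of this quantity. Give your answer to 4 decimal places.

109.9995

For each component E[X²] = Var + (mean)², giving A: 69.0033; B: 25.97; C: 142.97; D: 176.72.
Overall E[X²] = 0.21·69.0033 + 0.25·25.97 + 0.19·142.97 + 0.35·176.72 = 110.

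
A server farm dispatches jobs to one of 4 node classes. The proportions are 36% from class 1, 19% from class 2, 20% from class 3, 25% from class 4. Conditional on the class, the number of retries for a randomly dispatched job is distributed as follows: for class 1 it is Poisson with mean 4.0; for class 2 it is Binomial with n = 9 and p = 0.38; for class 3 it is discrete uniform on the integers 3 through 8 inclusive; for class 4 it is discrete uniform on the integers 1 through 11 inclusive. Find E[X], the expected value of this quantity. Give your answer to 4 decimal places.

4.6898

Component means — 1: 4; 2: 3.42; 3: 5.5; 4: 6.
E[X] = 0.36·4 + 0.19·3.42 + 0.2·5.5 + 0.25·6 = 4.6898.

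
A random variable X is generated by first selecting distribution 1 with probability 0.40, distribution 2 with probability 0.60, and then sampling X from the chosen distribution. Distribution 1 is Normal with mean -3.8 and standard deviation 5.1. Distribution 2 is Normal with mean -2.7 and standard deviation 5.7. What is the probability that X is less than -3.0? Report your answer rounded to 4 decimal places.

Conditional on each component, P(X < -3.0): 1: 0.562323; 2: 0.479013.
By total probability, P(X < -3.0) = 0.4·0.562323 + 0.6·0.479013 = 0.512337.

0.5123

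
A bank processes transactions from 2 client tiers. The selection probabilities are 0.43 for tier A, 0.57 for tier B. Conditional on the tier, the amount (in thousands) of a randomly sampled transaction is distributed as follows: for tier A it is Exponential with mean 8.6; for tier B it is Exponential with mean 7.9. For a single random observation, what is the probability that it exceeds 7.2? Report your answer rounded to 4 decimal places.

0.4153

Conditional on each tier, P(X > 7.2): A: 0.432917; B: 0.401964.
By total probability, P(X > 7.2) = 0.43·0.432917 + 0.57·0.401964 = 0.415274.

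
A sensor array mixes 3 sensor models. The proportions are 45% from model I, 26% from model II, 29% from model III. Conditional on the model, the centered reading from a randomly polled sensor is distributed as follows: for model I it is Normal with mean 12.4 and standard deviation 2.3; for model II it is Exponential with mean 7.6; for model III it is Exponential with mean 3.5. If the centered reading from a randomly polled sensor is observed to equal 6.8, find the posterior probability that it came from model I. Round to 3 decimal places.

Likelihoods f(6.8 | ·): I: 0.00895153; II: 0.0537783; III: 0.0409411.
Posterior ∝ prior × likelihood. Numerator for I: 0.45·0.00895153 = 0.00402819.
Normalizing constant: 0.45·0.00895153 + 0.26·0.0537783 + 0.29·0.0409411 = 0.0298835.
P(I | observation) = 0.00402819 / 0.0298835 = 0.134797.

0.135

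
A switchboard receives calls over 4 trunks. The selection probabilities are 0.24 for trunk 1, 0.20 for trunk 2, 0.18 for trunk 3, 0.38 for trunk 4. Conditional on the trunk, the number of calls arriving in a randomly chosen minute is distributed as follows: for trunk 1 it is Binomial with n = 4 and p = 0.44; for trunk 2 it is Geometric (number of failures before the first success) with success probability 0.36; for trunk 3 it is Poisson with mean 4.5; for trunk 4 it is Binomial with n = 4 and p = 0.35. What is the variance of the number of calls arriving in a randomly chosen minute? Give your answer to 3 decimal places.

3.651

Per component, 1: μ=1.76, E[X²]=4.0832; 2: μ=1.77778, E[X²]=8.09877; 3: μ=4.5, E[X²]=24.75; 4: μ=1.4, E[X²]=2.87.
E[X] = 0.24·1.76 + 0.2·1.77778 + 0.18·4.5 + 0.38·1.4 = 2.11996.
E[X²] = 0.24·4.0832 + 0.2·8.09877 + 0.18·24.75 + 0.38·2.87 = 8.14532.
Var(X) = E[X²] − (E[X])² = 8.14532 − 4.49421 = 3.65111.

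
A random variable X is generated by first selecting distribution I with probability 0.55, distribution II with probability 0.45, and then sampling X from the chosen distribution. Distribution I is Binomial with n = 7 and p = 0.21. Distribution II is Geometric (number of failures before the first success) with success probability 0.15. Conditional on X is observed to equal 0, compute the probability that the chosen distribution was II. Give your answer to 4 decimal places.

0.3899

Likelihoods P(X=0 | ·): I: 0.192039; II: 0.15.
Posterior ∝ prior × likelihood. Numerator for II: 0.45·0.15 = 0.0675.
Normalizing constant: 0.55·0.192039 + 0.45·0.15 = 0.173121.
P(II | observation) = 0.0675 / 0.173121 = 0.3899.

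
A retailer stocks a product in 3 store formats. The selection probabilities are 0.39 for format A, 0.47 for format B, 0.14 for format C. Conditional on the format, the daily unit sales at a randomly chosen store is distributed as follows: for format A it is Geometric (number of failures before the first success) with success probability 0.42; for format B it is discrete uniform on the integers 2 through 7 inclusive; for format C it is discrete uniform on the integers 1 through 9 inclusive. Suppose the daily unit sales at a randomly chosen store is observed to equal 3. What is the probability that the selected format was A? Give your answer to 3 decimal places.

Likelihoods P(X=3 | ·): A: 0.081947; B: 0.166667; C: 0.111111.
Posterior ∝ prior × likelihood. Numerator for A: 0.39·0.081947 = 0.0319593.
Normalizing constant: 0.39·0.081947 + 0.47·0.166667 + 0.14·0.111111 = 0.125848.
P(A | observation) = 0.0319593 / 0.125848 = 0.253951.

0.254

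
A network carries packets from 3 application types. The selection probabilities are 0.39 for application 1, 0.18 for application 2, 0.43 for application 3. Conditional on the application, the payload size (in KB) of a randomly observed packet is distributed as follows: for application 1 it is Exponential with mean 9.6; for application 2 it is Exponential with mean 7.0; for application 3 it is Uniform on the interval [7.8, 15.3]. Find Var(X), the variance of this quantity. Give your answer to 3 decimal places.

Per component, 1: μ=9.6, E[X²]=184.32; 2: μ=7, E[X²]=98; 3: μ=11.55, E[X²]=138.09.
E[X] = 0.39·9.6 + 0.18·7 + 0.43·11.55 = 9.9705.
E[X²] = 0.39·184.32 + 0.18·98 + 0.43·138.09 = 148.904.
Var(X) = E[X²] − (E[X])² = 148.904 − 99.4109 = 49.4926.

49.493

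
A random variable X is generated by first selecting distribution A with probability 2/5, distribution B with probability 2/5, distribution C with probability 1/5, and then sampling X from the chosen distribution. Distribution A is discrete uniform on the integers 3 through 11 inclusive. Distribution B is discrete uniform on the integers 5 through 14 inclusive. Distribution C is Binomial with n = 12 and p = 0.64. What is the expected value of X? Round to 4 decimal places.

Component means — A: 7; B: 9.5; C: 7.68.
E[X] = 0.4·7 + 0.4·9.5 + 0.2·7.68 = 8.136.

8.1360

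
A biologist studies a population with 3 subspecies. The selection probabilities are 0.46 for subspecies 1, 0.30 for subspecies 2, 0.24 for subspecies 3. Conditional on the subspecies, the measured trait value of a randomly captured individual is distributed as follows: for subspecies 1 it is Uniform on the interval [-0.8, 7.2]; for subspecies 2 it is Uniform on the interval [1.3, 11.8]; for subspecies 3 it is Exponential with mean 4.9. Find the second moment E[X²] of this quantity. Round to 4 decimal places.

For each component E[X²] = Var + (mean)², giving 1: 15.5733; 2: 52.09; 3: 48.02.
Overall E[X²] = 0.46·15.5733 + 0.3·52.09 + 0.24·48.02 = 34.3155.

34.3155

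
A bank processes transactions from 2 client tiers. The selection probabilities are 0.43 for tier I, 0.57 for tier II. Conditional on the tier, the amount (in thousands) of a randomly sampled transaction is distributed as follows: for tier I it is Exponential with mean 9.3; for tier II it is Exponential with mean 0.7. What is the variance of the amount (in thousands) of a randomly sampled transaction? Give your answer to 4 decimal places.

55.5976

Per component, I: μ=9.3, E[X²]=172.98; II: μ=0.7, E[X²]=0.98.
E[X] = 0.43·9.3 + 0.57·0.7 = 4.398.
E[X²] = 0.43·172.98 + 0.57·0.98 = 74.94.
Var(X) = E[X²] − (E[X])² = 74.94 − 19.3424 = 55.5976.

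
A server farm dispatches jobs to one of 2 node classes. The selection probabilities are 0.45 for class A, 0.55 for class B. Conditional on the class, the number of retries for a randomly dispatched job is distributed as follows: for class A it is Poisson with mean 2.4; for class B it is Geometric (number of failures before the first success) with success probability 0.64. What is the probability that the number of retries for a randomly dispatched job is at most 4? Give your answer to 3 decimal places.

0.954

Conditional on each class, P(X ≤ 4): A: 0.904131; B: 0.993953.
By total probability, P(X ≤ 4) = 0.45·0.904131 + 0.55·0.993953 = 0.953533.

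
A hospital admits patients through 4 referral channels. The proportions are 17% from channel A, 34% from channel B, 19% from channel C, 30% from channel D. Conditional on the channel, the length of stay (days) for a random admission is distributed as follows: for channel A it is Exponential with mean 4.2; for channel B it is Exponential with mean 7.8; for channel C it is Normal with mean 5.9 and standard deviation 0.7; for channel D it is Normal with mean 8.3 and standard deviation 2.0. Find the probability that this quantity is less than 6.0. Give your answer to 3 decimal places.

0.455

Conditional on each channel, P(X < 6.0): A: 0.760349; B: 0.536631; C: 0.556798; D: 0.125072.
By total probability, P(X < 6.0) = 0.17·0.760349 + 0.34·0.536631 + 0.19·0.556798 + 0.3·0.125072 = 0.455027.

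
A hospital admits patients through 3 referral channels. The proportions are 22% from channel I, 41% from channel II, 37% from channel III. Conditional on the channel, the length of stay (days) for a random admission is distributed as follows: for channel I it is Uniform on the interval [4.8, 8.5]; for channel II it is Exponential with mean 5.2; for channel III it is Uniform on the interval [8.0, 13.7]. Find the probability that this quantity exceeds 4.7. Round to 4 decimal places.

0.7561

Conditional on each channel, P(X > 4.7): I: 1; II: 0.405009; III: 1.
By total probability, P(X > 4.7) = 0.22·1 + 0.41·0.405009 + 0.37·1 = 0.756054.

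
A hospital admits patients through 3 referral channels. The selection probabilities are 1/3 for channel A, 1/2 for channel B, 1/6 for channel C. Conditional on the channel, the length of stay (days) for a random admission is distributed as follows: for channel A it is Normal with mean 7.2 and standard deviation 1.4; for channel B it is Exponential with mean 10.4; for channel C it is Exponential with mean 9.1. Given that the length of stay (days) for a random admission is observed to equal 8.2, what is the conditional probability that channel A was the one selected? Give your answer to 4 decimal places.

Likelihoods f(8.2 | ·): A: 0.220797; B: 0.0437061; C: 0.0446289.
Posterior ∝ prior × likelihood. Numerator for A: 0.333333·0.220797 = 0.0735989.
Normalizing constant: 0.333333·0.220797 + 0.5·0.0437061 + 0.166667·0.0446289 = 0.10289.
P(A | observation) = 0.0735989 / 0.10289 = 0.715316.

0.7153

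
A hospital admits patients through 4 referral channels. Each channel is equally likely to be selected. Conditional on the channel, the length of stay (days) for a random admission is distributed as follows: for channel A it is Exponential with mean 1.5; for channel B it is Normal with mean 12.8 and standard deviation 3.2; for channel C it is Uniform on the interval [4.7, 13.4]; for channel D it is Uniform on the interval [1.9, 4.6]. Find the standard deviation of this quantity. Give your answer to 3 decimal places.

5.027

Per component, A: μ=1.5, E[X²]=4.5; B: μ=12.8, E[X²]=174.08; C: μ=9.05, E[X²]=88.21; D: μ=3.25, E[X²]=11.17.
E[X] = 0.25·1.5 + 0.25·12.8 + 0.25·9.05 + 0.25·3.25 = 6.65.
E[X²] = 0.25·4.5 + 0.25·174.08 + 0.25·88.21 + 0.25·11.17 = 69.49.
Var(X) = E[X²] − (E[X])² = 69.49 − 44.2225 = 25.2675.
SD(X) = √25.2675 = 5.02668.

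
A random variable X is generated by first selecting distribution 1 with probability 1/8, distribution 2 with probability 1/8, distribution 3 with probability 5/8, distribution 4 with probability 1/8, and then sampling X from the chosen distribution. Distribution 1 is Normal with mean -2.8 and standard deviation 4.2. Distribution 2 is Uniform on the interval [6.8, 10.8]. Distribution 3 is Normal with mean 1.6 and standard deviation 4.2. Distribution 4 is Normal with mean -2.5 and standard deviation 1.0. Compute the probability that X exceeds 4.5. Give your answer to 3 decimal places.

0.283

Conditional on each component, P(X > 4.5): 1: 0.041097; 2: 1; 3: 0.244947; 4: 1.27987e-12.
By total probability, P(X > 4.5) = 0.125·0.041097 + 0.125·1 + 0.625·0.244947 + 0.125·1.27987e-12 = 0.283229.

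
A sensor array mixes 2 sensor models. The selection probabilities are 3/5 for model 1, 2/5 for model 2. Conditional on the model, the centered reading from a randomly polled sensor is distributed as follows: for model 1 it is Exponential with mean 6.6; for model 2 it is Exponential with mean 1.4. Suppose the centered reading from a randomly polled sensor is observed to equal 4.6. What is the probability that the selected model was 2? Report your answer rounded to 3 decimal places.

Likelihoods f(4.6 | ·): 1: 0.0754685; 2: 0.0267242.
Posterior ∝ prior × likelihood. Numerator for 2: 0.4·0.0267242 = 0.0106897.
Normalizing constant: 0.6·0.0754685 + 0.4·0.0267242 = 0.0559708.
P(2 | observation) = 0.0106897 / 0.0559708 = 0.190987.

0.191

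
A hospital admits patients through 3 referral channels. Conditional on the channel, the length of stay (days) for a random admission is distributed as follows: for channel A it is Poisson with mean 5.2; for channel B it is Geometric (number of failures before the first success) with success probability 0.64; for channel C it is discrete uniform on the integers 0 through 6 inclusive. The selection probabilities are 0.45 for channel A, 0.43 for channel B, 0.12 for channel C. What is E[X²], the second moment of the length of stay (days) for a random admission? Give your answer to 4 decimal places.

16.5820

For each component E[X²] = Var + (mean)², giving A: 32.24; B: 1.19531; C: 13.
Overall E[X²] = 0.45·32.24 + 0.43·1.19531 + 0.12·13 = 16.582.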